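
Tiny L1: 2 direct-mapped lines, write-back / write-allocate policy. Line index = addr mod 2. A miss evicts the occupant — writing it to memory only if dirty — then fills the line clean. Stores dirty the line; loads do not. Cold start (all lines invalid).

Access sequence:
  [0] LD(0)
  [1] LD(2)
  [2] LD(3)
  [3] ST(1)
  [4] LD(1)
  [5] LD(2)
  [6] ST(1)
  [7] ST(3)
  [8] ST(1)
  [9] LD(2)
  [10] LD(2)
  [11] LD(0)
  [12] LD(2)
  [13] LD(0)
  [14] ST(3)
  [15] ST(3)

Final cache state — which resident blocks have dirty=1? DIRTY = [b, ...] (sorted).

DIRTY = [3]

0: R B0 -> L0 miss  d=-]
1: R B2 -> L0 miss  d=-]
2: R B3 -> L1 miss  d=-]
3: W B1 -> L1 miss  d=D]
4: R B1 -> L1 hit  d=D]
5: R B2 -> L0 hit  d=-]
6: W B1 -> L1 hit  d=D]
7: W B3 -> L1 miss wb->B1  d=D]
8: W B1 -> L1 miss wb->B3  d=D]
9: R B2 -> L0 hit  d=-]
10: R B2 -> L0 hit  d=-]
11: R B0 -> L0 miss  d=-]
12: R B2 -> L0 miss  d=-]
13: R B0 -> L0 miss  d=-]
14: W B3 -> L1 miss wb->B1  d=D]
15: W B3 -> L1 hit  d=D]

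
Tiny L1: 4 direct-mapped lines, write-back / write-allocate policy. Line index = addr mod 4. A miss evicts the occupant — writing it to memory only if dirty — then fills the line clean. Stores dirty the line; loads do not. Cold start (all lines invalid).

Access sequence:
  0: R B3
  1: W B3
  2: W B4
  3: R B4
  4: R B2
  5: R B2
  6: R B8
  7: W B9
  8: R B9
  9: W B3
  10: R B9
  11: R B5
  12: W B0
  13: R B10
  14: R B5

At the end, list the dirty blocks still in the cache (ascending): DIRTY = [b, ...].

0: R B3 -> L3 miss  d=-]
1: W B3 -> L3 hit  d=D]
2: W B4 -> L0 miss  d=D]
3: R B4 -> L0 hit  d=D]
4: R B2 -> L2 miss  d=-]
5: R B2 -> L2 hit  d=-]
6: R B8 -> L0 miss wb->B4  d=-]
7: W B9 -> L1 miss  d=D]
8: R B9 -> L1 hit  d=D]
9: W B3 -> L3 hit  d=D]
10: R B9 -> L1 hit  d=D]
11: R B5 -> L1 miss wb->B9  d=-]
12: W B0 -> L0 miss  d=D]
13: R B10 -> L2 miss  d=-]
14: R B5 -> L1 hit  d=-]

DIRTY = [0, 3]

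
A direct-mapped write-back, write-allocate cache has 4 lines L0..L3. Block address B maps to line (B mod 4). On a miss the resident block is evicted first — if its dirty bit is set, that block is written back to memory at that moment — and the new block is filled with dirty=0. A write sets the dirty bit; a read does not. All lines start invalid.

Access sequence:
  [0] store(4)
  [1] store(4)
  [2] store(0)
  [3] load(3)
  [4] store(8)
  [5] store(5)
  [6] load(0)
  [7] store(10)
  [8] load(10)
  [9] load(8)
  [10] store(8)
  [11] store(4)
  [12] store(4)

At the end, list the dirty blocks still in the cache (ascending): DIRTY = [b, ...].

  0 | W B4 → L0 miss [D]
  1 | W B4 → L0 hit [D]
  2 | W B0 → L0 miss wb→B4 [D]
  3 | R B3 → L3 miss [-]
  4 | W B8 → L0 miss wb→B0 [D]
  5 | W B5 → L1 miss [D]
  6 | R B0 → L0 miss wb→B8 [-]
  7 | W B10 → L2 miss [D]
  8 | R B10 → L2 hit [D]
  9 | R B8 → L0 miss [-]
  10 | W B8 → L0 hit [D]
  11 | W B4 → L0 miss wb→B8 [D]
  12 | W B4 → L0 hit [D]

DIRTY = [4, 5, 10]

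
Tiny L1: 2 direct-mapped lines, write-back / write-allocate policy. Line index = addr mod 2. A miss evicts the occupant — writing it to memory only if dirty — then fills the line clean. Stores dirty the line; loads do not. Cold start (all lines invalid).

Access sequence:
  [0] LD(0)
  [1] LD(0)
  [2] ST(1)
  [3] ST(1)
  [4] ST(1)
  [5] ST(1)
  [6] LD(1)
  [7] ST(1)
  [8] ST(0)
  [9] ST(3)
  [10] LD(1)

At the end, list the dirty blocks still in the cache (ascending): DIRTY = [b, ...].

0: R B0 → L0 miss [-]
1: R B0 → L0 hit [-]
2: W B1 → L1 miss [D]
3: W B1 → L1 hit [D]
4: W B1 → L1 hit [D]
5: W B1 → L1 hit [D]
6: R B1 → L1 hit [D]
7: W B1 → L1 hit [D]
8: W B0 → L0 hit [D]
9: W B3 → L1 miss wb→B1 [D]
10: R B1 → L1 miss wb→B3 [-]

DIRTY = [0]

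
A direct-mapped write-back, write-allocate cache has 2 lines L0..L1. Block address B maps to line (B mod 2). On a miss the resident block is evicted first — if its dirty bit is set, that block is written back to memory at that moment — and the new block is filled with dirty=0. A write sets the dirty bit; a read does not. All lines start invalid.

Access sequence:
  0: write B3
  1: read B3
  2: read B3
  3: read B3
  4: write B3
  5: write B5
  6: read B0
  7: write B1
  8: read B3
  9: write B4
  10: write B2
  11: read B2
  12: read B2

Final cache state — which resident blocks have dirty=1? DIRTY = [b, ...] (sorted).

DIRTY = [2]

  0 | W B3 → L1 miss [D]
  1 | R B3 → L1 hit [D]
  2 | R B3 → L1 hit [D]
  3 | R B3 → L1 hit [D]
  4 | W B3 → L1 hit [D]
  5 | W B5 → L1 miss wb→B3 [D]
  6 | R B0 → L0 miss [-]
  7 | W B1 → L1 miss wb→B5 [D]
  8 | R B3 → L1 miss wb→B1 [-]
  9 | W B4 → L0 miss [D]
  10 | W B2 → L0 miss wb→B4 [D]
  11 | R B2 → L0 hit [D]
  12 | R B2 → L0 hit [D]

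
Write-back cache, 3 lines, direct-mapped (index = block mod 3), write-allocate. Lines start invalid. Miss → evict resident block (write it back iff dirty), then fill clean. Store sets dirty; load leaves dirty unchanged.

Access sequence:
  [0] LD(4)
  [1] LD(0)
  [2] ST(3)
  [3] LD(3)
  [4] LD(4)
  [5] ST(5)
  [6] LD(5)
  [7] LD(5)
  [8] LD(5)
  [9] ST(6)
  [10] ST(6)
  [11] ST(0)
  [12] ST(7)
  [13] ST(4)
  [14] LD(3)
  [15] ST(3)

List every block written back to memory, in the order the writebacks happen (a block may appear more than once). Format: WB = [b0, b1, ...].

WB = [3, 6, 7, 0]

0: R B4 → L1 miss [-]
1: R B0 → L0 miss [-]
2: W B3 → L0 miss [D]
3: R B3 → L0 hit [D]
4: R B4 → L1 hit [-]
5: W B5 → L2 miss [D]
6: R B5 → L2 hit [D]
7: R B5 → L2 hit [D]
8: R B5 → L2 hit [D]
9: W B6 → L0 miss wb→B3 [D]
10: W B6 → L0 hit [D]
11: W B0 → L0 miss wb→B6 [D]
12: W B7 → L1 miss [D]
13: W B4 → L1 miss wb→B7 [D]
14: R B3 → L0 miss wb→B0 [-]
15: W B3 → L0 hit [D]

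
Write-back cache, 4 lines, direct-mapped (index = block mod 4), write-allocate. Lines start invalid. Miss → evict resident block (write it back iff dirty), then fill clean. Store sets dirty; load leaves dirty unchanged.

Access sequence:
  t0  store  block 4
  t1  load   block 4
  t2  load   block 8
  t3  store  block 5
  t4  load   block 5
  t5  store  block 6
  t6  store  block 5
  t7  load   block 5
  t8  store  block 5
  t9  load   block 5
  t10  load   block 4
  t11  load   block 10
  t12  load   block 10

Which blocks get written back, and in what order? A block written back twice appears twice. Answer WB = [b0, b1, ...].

0: W B4 → L0 miss [D]
1: R B4 → L0 hit [D]
2: R B8 → L0 miss wb→B4 [-]
3: W B5 → L1 miss [D]
4: R B5 → L1 hit [D]
5: W B6 → L2 miss [D]
6: W B5 → L1 hit [D]
7: R B5 → L1 hit [D]
8: W B5 → L1 hit [D]
9: R B5 → L1 hit [D]
10: R B4 → L0 miss [-]
11: R B10 → L2 miss wb→B6 [-]
12: R B10 → L2 hit [-]

WB = [4, 6]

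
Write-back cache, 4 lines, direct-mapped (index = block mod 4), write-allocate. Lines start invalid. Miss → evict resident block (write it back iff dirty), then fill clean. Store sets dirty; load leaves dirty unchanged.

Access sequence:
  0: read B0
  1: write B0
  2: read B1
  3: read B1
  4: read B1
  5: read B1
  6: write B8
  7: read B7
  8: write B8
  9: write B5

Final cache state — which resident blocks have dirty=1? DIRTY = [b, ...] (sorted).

  0 | R B0 → L0 miss [-]
  1 | W B0 → L0 hit [D]
  2 | R B1 → L1 miss [-]
  3 | R B1 → L1 hit [-]
  4 | R B1 → L1 hit [-]
  5 | R B1 → L1 hit [-]
  6 | W B8 → L0 miss wb→B0 [D]
  7 | R B7 → L3 miss [-]
  8 | W B8 → L0 hit [D]
  9 | W B5 → L1 miss [D]

DIRTY = [5, 8]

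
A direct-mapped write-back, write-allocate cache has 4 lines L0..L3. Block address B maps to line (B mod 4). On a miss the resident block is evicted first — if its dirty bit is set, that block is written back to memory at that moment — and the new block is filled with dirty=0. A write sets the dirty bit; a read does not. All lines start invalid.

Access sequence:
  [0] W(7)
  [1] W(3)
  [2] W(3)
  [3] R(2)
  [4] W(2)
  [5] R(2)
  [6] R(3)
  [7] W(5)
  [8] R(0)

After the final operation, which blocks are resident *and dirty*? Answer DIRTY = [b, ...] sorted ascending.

0: W B7 -> L3 miss  d=D]
1: W B3 -> L3 miss wb->B7  d=D]
2: W B3 -> L3 hit  d=D]
3: R B2 -> L2 miss  d=-]
4: W B2 -> L2 hit  d=D]
5: R B2 -> L2 hit  d=D]
6: R B3 -> L3 hit  d=D]
7: W B5 -> L1 miss  d=D]
8: R B0 -> L0 miss  d=-]

DIRTY = [2, 3, 5]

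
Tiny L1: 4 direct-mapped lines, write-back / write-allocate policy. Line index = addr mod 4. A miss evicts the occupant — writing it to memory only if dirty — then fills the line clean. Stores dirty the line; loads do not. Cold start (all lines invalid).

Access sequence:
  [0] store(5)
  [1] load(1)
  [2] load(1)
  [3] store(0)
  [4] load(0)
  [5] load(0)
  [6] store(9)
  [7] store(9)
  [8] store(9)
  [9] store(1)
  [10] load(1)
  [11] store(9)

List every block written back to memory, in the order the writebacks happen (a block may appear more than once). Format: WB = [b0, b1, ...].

0: W B5 -> L1 miss  d=D]
1: R B1 -> L1 miss wb->B5  d=-]
2: R B1 -> L1 hit  d=-]
3: W B0 -> L0 miss  d=D]
4: R B0 -> L0 hit  d=D]
5: R B0 -> L0 hit  d=D]
6: W B9 -> L1 miss  d=D]
7: W B9 -> L1 hit  d=D]
8: W B9 -> L1 hit  d=D]
9: W B1 -> L1 miss wb->B9  d=D]
10: R B1 -> L1 hit  d=D]
11: W B9 -> L1 miss wb->B1  d=D]

WB = [5, 9, 1]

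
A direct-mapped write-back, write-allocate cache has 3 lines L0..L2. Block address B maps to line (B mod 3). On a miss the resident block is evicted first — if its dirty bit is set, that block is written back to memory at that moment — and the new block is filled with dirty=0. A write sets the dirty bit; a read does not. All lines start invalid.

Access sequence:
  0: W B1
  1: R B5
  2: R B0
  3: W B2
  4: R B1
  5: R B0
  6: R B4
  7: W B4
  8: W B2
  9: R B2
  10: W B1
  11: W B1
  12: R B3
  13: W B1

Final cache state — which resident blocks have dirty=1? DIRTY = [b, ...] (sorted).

0: W B1 → L1 miss [D]
1: R B5 → L2 miss [-]
2: R B0 → L0 miss [-]
3: W B2 → L2 miss [D]
4: R B1 → L1 hit [D]
5: R B0 → L0 hit [-]
6: R B4 → L1 miss wb→B1 [-]
7: W B4 → L1 hit [D]
8: W B2 → L2 hit [D]
9: R B2 → L2 hit [D]
10: W B1 → L1 miss wb→B4 [D]
11: W B1 → L1 hit [D]
12: R B3 → L0 miss [-]
13: W B1 → L1 hit [D]

DIRTY = [1, 2]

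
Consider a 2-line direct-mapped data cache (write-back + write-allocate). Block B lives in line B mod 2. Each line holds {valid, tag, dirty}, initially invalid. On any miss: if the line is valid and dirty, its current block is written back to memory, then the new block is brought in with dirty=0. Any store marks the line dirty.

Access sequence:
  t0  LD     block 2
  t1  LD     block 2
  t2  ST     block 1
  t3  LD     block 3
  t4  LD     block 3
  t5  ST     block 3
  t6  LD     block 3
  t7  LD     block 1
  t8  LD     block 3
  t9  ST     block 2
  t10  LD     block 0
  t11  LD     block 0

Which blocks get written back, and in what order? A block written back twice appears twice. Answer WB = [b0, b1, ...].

  0 | R B2 → L0 miss [-]
  1 | R B2 → L0 hit [-]
  2 | W B1 → L1 miss [D]
  3 | R B3 → L1 miss wb→B1 [-]
  4 | R B3 → L1 hit [-]
  5 | W B3 → L1 hit [D]
  6 | R B3 → L1 hit [D]
  7 | R B1 → L1 miss wb→B3 [-]
  8 | R B3 → L1 miss [-]
  9 | W B2 → L0 hit [D]
  10 | R B0 → L0 miss wb→B2 [-]
  11 | R B0 → L0 hit [-]

WB = [1, 3, 2]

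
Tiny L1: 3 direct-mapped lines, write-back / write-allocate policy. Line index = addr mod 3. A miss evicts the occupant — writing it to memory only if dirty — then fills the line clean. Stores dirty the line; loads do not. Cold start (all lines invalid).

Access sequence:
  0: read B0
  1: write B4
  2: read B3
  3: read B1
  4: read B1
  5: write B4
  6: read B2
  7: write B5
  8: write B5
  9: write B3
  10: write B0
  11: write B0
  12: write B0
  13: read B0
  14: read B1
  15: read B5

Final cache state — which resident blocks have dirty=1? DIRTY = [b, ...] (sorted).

DIRTY = [0, 5]

0: R B0 -> L0 miss  d=-]
1: W B4 -> L1 miss  d=D]
2: R B3 -> L0 miss  d=-]
3: R B1 -> L1 miss wb->B4  d=-]
4: R B1 -> L1 hit  d=-]
5: W B4 -> L1 miss  d=D]
6: R B2 -> L2 miss  d=-]
7: W B5 -> L2 miss  d=D]
8: W B5 -> L2 hit  d=D]
9: W B3 -> L0 hit  d=D]
10: W B0 -> L0 miss wb->B3  d=D]
11: W B0 -> L0 hit  d=D]
12: W B0 -> L0 hit  d=D]
13: R B0 -> L0 hit  d=D]
14: R B1 -> L1 miss wb->B4  d=-]
15: R B5 -> L2 hit  d=D]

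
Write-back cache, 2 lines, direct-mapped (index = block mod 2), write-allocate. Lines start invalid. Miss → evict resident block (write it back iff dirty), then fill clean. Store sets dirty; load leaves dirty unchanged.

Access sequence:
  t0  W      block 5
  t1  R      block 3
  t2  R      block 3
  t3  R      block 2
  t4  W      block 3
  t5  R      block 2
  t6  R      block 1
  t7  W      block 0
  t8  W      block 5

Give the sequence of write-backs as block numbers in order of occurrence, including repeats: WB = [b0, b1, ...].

  0 | W B5 → L1 miss [D]
  1 | R B3 → L1 miss wb→B5 [-]
  2 | R B3 → L1 hit [-]
  3 | R B2 → L0 miss [-]
  4 | W B3 → L1 hit [D]
  5 | R B2 → L0 hit [-]
  6 | R B1 → L1 miss wb→B3 [-]
  7 | W B0 → L0 miss [D]
  8 | W B5 → L1 miss [D]

WB = [5, 3]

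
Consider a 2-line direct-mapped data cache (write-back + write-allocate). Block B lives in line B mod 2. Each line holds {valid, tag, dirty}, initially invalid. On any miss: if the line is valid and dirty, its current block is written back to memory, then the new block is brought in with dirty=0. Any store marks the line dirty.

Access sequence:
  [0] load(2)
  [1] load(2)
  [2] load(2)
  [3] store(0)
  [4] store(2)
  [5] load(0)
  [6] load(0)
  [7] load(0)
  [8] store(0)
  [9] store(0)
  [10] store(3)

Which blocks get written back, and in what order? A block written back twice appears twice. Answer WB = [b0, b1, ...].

0: R B2 -> L0 miss  d=-]
1: R B2 -> L0 hit  d=-]
2: R B2 -> L0 hit  d=-]
3: W B0 -> L0 miss  d=D]
4: W B2 -> L0 miss wb->B0  d=D]
5: R B0 -> L0 miss wb->B2  d=-]
6: R B0 -> L0 hit  d=-]
7: R B0 -> L0 hit  d=-]
8: W B0 -> L0 hit  d=D]
9: W B0 -> L0 hit  d=D]
10: W B3 -> L1 miss  d=D]

WB = [0, 2]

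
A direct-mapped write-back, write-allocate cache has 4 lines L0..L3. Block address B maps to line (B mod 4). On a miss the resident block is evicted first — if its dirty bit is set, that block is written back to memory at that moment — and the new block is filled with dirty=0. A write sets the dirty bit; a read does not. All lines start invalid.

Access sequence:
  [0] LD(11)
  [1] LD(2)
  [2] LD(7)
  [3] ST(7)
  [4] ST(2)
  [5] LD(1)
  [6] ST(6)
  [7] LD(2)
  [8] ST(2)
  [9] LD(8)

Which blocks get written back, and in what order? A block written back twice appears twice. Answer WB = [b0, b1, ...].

  0 | R B11 → L3 miss [-]
  1 | R B2 → L2 miss [-]
  2 | R B7 → L3 miss [-]
  3 | W B7 → L3 hit [D]
  4 | W B2 → L2 hit [D]
  5 | R B1 → L1 miss [-]
  6 | W B6 → L2 miss wb→B2 [D]
  7 | R B2 → L2 miss wb→B6 [-]
  8 | W B2 → L2 hit [D]
  9 | R B8 → L0 miss [-]

WB = [2, 6]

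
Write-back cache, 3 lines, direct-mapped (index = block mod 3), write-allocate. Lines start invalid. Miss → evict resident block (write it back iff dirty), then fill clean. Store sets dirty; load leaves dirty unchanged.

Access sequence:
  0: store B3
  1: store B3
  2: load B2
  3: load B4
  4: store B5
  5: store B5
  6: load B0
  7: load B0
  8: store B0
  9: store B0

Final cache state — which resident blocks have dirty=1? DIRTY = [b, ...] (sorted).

0: W B3 → L0 miss [D]
1: W B3 → L0 hit [D]
2: R B2 → L2 miss [-]
3: R B4 → L1 miss [-]
4: W B5 → L2 miss [D]
5: W B5 → L2 hit [D]
6: R B0 → L0 miss wb→B3 [-]
7: R B0 → L0 hit [-]
8: W B0 → L0 hit [D]
9: W B0 → L0 hit [D]

DIRTY = [0, 5]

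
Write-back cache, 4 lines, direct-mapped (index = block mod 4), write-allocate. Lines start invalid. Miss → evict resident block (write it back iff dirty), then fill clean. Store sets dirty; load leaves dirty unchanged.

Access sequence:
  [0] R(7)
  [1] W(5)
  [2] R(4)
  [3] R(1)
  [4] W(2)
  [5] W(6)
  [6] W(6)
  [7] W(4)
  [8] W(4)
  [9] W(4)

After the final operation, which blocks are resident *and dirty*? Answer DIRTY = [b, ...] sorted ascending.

0: R B7 → L3 miss [-]
1: W B5 → L1 miss [D]
2: R B4 → L0 miss [-]
3: R B1 → L1 miss wb→B5 [-]
4: W B2 → L2 miss [D]
5: W B6 → L2 miss wb→B2 [D]
6: W B6 → L2 hit [D]
7: W B4 → L0 hit [D]
8: W B4 → L0 hit [D]
9: W B4 → L0 hit [D]

DIRTY = [4, 6]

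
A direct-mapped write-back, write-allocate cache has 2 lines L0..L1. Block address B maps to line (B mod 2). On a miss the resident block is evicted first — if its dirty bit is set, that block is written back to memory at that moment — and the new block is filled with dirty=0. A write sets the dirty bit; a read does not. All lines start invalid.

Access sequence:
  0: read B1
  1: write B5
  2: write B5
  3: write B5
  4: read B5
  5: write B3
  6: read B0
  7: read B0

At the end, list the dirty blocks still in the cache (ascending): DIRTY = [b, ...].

0: R B1 → L1 miss [-]
1: W B5 → L1 miss [D]
2: W B5 → L1 hit [D]
3: W B5 → L1 hit [D]
4: R B5 → L1 hit [D]
5: W B3 → L1 miss wb→B5 [D]
6: R B0 → L0 miss [-]
7: R B0 → L0 hit [-]

DIRTY = [3]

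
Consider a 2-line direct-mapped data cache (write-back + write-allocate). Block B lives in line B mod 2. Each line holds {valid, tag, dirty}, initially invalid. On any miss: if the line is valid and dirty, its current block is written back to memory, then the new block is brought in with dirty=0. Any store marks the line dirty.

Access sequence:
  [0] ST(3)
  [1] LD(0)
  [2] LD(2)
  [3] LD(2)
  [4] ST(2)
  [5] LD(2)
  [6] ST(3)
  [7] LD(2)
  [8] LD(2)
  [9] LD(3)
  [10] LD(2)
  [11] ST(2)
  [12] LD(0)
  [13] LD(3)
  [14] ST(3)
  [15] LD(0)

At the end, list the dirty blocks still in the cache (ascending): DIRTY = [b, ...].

DIRTY = [3]

0: W B3 → L1 miss [D]
1: R B0 → L0 miss [-]
2: R B2 → L0 miss [-]
3: R B2 → L0 hit [-]
4: W B2 → L0 hit [D]
5: R B2 → L0 hit [D]
6: W B3 → L1 hit [D]
7: R B2 → L0 hit [D]
8: R B2 → L0 hit [D]
9: R B3 → L1 hit [D]
10: R B2 → L0 hit [D]
11: W B2 → L0 hit [D]
12: R B0 → L0 miss wb→B2 [-]
13: R B3 → L1 hit [D]
14: W B3 → L1 hit [D]
15: R B0 → L0 hit [-]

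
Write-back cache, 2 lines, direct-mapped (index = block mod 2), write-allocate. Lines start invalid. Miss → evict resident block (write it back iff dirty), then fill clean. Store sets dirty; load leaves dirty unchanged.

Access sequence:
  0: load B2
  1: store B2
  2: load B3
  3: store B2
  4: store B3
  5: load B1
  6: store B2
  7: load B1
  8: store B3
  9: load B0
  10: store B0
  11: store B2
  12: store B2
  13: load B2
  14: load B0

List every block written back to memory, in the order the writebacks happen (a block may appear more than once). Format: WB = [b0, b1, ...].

WB = [3, 2, 0, 2]

0: R B2 → L0 miss [-]
1: W B2 → L0 hit [D]
2: R B3 → L1 miss [-]
3: W B2 → L0 hit [D]
4: W B3 → L1 hit [D]
5: R B1 → L1 miss wb→B3 [-]
6: W B2 → L0 hit [D]
7: R B1 → L1 hit [-]
8: W B3 → L1 miss [D]
9: R B0 → L0 miss wb→B2 [-]
10: W B0 → L0 hit [D]
11: W B2 → L0 miss wb→B0 [D]
12: W B2 → L0 hit [D]
13: R B2 → L0 hit [D]
14: R B0 → L0 miss wb→B2 [-]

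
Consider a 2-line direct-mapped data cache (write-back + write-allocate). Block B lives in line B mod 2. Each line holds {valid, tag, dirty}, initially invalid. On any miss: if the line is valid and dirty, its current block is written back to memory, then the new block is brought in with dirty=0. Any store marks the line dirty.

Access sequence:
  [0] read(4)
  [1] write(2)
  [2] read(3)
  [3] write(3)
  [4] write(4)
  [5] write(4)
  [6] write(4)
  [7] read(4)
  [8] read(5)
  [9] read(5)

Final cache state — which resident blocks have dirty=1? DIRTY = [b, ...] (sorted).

0: R B4 → L0 miss [-]
1: W B2 → L0 miss [D]
2: R B3 → L1 miss [-]
3: W B3 → L1 hit [D]
4: W B4 → L0 miss wb→B2 [D]
5: W B4 → L0 hit [D]
6: W B4 → L0 hit [D]
7: R B4 → L0 hit [D]
8: R B5 → L1 miss wb→B3 [-]
9: R B5 → L1 hit [-]

DIRTY = [4]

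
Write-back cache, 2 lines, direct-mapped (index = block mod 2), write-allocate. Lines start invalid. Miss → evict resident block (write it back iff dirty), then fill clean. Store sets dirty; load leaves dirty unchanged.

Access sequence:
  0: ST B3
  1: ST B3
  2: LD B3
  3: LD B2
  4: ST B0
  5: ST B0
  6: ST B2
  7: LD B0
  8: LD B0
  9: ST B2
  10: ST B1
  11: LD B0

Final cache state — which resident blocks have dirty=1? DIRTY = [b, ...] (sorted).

DIRTY = [1]

  0 | W B3 → L1 miss [D]
  1 | W B3 → L1 hit [D]
  2 | R B3 → L1 hit [D]
  3 | R B2 → L0 miss [-]
  4 | W B0 → L0 miss [D]
  5 | W B0 → L0 hit [D]
  6 | W B2 → L0 miss wb→B0 [D]
  7 | R B0 → L0 miss wb→B2 [-]
  8 | R B0 → L0 hit [-]
  9 | W B2 → L0 miss [D]
  10 | W B1 → L1 miss wb→B3 [D]
  11 | R B0 → L0 miss wb→B2 [-]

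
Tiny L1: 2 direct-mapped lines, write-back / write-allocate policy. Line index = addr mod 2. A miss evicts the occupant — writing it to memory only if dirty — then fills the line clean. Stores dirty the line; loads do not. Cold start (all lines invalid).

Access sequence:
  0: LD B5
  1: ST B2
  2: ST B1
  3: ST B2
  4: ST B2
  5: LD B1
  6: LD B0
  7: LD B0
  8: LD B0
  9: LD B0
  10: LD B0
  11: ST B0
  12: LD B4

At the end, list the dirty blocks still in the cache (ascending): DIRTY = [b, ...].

  0 | R B5 → L1 miss [-]
  1 | W B2 → L0 miss [D]
  2 | W B1 → L1 miss [D]
  3 | W B2 → L0 hit [D]
  4 | W B2 → L0 hit [D]
  5 | R B1 → L1 hit [D]
  6 | R B0 → L0 miss wb→B2 [-]
  7 | R B0 → L0 hit [-]
  8 | R B0 → L0 hit [-]
  9 | R B0 → L0 hit [-]
  10 | R B0 → L0 hit [-]
  11 | W B0 → L0 hit [D]
  12 | R B4 → L0 miss wb→B0 [-]

DIRTY = [1]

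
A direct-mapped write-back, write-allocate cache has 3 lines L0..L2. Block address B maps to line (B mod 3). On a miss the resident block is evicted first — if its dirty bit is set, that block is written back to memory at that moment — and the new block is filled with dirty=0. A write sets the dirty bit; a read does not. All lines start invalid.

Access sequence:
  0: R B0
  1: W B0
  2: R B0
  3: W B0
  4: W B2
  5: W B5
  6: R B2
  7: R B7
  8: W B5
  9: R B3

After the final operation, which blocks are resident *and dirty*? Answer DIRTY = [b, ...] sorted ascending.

DIRTY = [5]

  0 | R B0 → L0 miss [-]
  1 | W B0 → L0 hit [D]
  2 | R B0 → L0 hit [D]
  3 | W B0 → L0 hit [D]
  4 | W B2 → L2 miss [D]
  5 | W B5 → L2 miss wb→B2 [D]
  6 | R B2 → L2 miss wb→B5 [-]
  7 | R B7 → L1 miss [-]
  8 | W B5 → L2 miss [D]
  9 | R B3 → L0 miss wb→B0 [-]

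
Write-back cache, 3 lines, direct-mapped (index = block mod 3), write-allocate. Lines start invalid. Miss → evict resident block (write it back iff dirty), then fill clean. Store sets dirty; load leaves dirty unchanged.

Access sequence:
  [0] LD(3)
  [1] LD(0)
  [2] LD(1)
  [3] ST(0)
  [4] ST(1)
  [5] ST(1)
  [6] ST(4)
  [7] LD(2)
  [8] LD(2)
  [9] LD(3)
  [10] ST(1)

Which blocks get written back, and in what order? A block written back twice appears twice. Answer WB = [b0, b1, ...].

  0 | R B3 → L0 miss [-]
  1 | R B0 → L0 miss [-]
  2 | R B1 → L1 miss [-]
  3 | W B0 → L0 hit [D]
  4 | W B1 → L1 hit [D]
  5 | W B1 → L1 hit [D]
  6 | W B4 → L1 miss wb→B1 [D]
  7 | R B2 → L2 miss [-]
  8 | R B2 → L2 hit [-]
  9 | R B3 → L0 miss wb→B0 [-]
  10 | W B1 → L1 miss wb→B4 [D]

WB = [1, 0, 4]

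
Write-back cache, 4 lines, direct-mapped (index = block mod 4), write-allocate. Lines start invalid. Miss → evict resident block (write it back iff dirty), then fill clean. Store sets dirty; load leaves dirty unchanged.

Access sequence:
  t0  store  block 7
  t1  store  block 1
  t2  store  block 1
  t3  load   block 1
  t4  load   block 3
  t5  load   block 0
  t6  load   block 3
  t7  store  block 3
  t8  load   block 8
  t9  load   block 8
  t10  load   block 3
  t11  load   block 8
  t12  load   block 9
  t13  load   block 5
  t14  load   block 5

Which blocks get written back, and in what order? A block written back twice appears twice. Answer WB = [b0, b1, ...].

WB = [7, 1]

0: W B7 → L3 miss [D]
1: W B1 → L1 miss [D]
2: W B1 → L1 hit [D]
3: R B1 → L1 hit [D]
4: R B3 → L3 miss wb→B7 [-]
5: R B0 → L0 miss [-]
6: R B3 → L3 hit [-]
7: W B3 → L3 hit [D]
8: R B8 → L0 miss [-]
9: R B8 → L0 hit [-]
10: R B3 → L3 hit [D]
11: R B8 → L0 hit [-]
12: R B9 → L1 miss wb→B1 [-]
13: R B5 → L1 miss [-]
14: R B5 → L1 hit [-]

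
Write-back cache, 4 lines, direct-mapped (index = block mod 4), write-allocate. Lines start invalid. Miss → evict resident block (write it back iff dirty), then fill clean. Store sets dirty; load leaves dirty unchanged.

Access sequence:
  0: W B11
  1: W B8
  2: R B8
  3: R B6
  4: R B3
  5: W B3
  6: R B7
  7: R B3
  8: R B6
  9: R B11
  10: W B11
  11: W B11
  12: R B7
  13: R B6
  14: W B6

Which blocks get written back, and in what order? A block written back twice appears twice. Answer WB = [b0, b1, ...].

WB = [11, 3, 11]

0: W B11 -> L3 miss  d=D]
1: W B8 -> L0 miss  d=D]
2: R B8 -> L0 hit  d=D]
3: R B6 -> L2 miss  d=-]
4: R B3 -> L3 miss wb->B11  d=-]
5: W B3 -> L3 hit  d=D]
6: R B7 -> L3 miss wb->B3  d=-]
7: R B3 -> L3 miss  d=-]
8: R B6 -> L2 hit  d=-]
9: R B11 -> L3 miss  d=-]
10: W B11 -> L3 hit  d=D]
11: W B11 -> L3 hit  d=D]
12: R B7 -> L3 miss wb->B11  d=-]
13: R B6 -> L2 hit  d=-]
14: W B6 -> L2 hit  d=D]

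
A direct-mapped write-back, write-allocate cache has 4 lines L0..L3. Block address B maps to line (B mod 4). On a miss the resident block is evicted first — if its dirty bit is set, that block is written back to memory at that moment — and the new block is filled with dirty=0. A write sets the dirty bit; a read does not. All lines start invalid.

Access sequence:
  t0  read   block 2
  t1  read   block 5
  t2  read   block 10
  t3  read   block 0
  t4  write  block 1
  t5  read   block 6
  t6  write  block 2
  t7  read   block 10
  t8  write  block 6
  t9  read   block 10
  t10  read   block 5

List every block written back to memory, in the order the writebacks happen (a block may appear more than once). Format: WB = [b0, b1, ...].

WB = [2, 6, 1]

  0 | R B2 → L2 miss [-]
  1 | R B5 → L1 miss [-]
  2 | R B10 → L2 miss [-]
  3 | R B0 → L0 miss [-]
  4 | W B1 → L1 miss [D]
  5 | R B6 → L2 miss [-]
  6 | W B2 → L2 miss [D]
  7 | R B10 → L2 miss wb→B2 [-]
  8 | W B6 → L2 miss [D]
  9 | R B10 → L2 miss wb→B6 [-]
  10 | R B5 → L1 miss wb→B1 [-]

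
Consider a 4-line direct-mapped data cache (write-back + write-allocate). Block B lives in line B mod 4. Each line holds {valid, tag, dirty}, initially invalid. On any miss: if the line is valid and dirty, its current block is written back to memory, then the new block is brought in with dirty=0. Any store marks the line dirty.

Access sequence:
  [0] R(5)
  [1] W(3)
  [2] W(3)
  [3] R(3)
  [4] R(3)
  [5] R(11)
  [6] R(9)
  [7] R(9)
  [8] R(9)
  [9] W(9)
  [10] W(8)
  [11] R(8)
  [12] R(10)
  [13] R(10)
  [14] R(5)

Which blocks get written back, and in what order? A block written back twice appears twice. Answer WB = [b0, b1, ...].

WB = [3, 9]

  0 | R B5 → L1 miss [-]
  1 | W B3 → L3 miss [D]
  2 | W B3 → L3 hit [D]
  3 | R B3 → L3 hit [D]
  4 | R B3 → L3 hit [D]
  5 | R B11 → L3 miss wb→B3 [-]
  6 | R B9 → L1 miss [-]
  7 | R B9 → L1 hit [-]
  8 | R B9 → L1 hit [-]
  9 | W B9 → L1 hit [D]
  10 | W B8 → L0 miss [D]
  11 | R B8 → L0 hit [D]
  12 | R B10 → L2 miss [-]
  13 | R B10 → L2 hit [-]
  14 | R B5 → L1 miss wb→B9 [-]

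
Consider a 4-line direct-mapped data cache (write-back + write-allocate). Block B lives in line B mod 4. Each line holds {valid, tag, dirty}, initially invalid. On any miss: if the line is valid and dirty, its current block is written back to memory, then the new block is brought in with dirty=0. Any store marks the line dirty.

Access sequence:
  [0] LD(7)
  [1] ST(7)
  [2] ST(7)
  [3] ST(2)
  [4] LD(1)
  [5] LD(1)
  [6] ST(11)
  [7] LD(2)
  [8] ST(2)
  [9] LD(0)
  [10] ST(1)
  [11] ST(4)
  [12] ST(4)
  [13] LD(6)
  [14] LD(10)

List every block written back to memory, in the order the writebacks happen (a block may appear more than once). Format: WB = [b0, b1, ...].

WB = [7, 2]

  0 | R B7 → L3 miss [-]
  1 | W B7 → L3 hit [D]
  2 | W B7 → L3 hit [D]
  3 | W B2 → L2 miss [D]
  4 | R B1 → L1 miss [-]
  5 | R B1 → L1 hit [-]
  6 | W B11 → L3 miss wb→B7 [D]
  7 | R B2 → L2 hit [D]
  8 | W B2 → L2 hit [D]
  9 | R B0 → L0 miss [-]
  10 | W B1 → L1 hit [D]
  11 | W B4 → L0 miss [D]
  12 | W B4 → L0 hit [D]
  13 | R B6 → L2 miss wb→B2 [-]
  14 | R B10 → L2 miss [-]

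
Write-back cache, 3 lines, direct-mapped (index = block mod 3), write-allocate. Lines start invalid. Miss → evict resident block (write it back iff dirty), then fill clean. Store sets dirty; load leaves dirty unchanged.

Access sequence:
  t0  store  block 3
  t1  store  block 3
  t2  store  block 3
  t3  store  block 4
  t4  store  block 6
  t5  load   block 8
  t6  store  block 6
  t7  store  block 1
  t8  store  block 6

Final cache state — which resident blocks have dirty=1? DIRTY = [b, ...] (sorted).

DIRTY = [1, 6]

  0 | W B3 → L0 miss [D]
  1 | W B3 → L0 hit [D]
  2 | W B3 → L0 hit [D]
  3 | W B4 → L1 miss [D]
  4 | W B6 → L0 miss wb→B3 [D]
  5 | R B8 → L2 miss [-]
  6 | W B6 → L0 hit [D]
  7 | W B1 → L1 miss wb→B4 [D]
  8 | W B6 → L0 hit [D]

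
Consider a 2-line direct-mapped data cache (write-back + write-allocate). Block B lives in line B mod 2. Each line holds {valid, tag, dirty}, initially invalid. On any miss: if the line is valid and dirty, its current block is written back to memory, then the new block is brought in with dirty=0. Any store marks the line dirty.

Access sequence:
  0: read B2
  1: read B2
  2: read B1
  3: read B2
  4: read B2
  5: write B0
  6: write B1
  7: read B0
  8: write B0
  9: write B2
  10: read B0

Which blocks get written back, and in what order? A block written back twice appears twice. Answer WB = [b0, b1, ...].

  0 | R B2 → L0 miss [-]
  1 | R B2 → L0 hit [-]
  2 | R B1 → L1 miss [-]
  3 | R B2 → L0 hit [-]
  4 | R B2 → L0 hit [-]
  5 | W B0 → L0 miss [D]
  6 | W B1 → L1 hit [D]
  7 | R B0 → L0 hit [D]
  8 | W B0 → L0 hit [D]
  9 | W B2 → L0 miss wb→B0 [D]
  10 | R B0 → L0 miss wb→B2 [-]

WB = [0, 2]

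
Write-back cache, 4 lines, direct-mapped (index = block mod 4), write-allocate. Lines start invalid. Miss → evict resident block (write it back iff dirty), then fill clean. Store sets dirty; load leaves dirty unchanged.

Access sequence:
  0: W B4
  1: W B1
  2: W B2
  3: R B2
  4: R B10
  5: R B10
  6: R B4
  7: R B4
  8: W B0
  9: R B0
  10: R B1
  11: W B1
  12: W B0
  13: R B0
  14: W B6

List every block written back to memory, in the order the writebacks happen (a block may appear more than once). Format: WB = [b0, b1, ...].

WB = [2, 4]

0: W B4 -> L0 miss  d=D]
1: W B1 -> L1 miss  d=D]
2: W B2 -> L2 miss  d=D]
3: R B2 -> L2 hit  d=D]
4: R B10 -> L2 miss wb->B2  d=-]
5: R B10 -> L2 hit  d=-]
6: R B4 -> L0 hit  d=D]
7: R B4 -> L0 hit  d=D]
8: W B0 -> L0 miss wb->B4  d=D]
9: R B0 -> L0 hit  d=D]
10: R B1 -> L1 hit  d=D]
11: W B1 -> L1 hit  d=D]
12: W B0 -> L0 hit  d=D]
13: R B0 -> L0 hit  d=D]
14: W B6 -> L2 miss  d=D]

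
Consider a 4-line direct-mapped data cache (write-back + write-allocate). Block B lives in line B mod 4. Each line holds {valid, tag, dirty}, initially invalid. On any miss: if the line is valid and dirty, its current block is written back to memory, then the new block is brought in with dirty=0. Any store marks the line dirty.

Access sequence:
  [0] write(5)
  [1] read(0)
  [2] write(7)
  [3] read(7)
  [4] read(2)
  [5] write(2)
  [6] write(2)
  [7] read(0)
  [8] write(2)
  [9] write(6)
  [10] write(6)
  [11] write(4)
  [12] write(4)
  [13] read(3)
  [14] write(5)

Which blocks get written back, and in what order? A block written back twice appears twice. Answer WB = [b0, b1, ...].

0: W B5 -> L1 miss  d=D]
1: R B0 -> L0 miss  d=-]
2: W B7 -> L3 miss  d=D]
3: R B7 -> L3 hit  d=D]
4: R B2 -> L2 miss  d=-]
5: W B2 -> L2 hit  d=D]
6: W B2 -> L2 hit  d=D]
7: R B0 -> L0 hit  d=-]
8: W B2 -> L2 hit  d=D]
9: W B6 -> L2 miss wb->B2  d=D]
10: W B6 -> L2 hit  d=D]
11: W B4 -> L0 miss  d=D]
12: W B4 -> L0 hit  d=D]
13: R B3 -> L3 miss wb->B7  d=-]
14: W B5 -> L1 hit  d=D]

WB = [2, 7]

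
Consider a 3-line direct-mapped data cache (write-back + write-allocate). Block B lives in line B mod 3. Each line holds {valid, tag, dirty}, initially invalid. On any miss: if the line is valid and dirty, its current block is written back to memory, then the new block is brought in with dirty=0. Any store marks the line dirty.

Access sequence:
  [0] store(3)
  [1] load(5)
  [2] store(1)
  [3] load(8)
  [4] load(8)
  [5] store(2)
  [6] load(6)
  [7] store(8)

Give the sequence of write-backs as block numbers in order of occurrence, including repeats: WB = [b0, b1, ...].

0: W B3 → L0 miss [D]
1: R B5 → L2 miss [-]
2: W B1 → L1 miss [D]
3: R B8 → L2 miss [-]
4: R B8 → L2 hit [-]
5: W B2 → L2 miss [D]
6: R B6 → L0 miss wb→B3 [-]
7: W B8 → L2 miss wb→B2 [D]

WB = [3, 2]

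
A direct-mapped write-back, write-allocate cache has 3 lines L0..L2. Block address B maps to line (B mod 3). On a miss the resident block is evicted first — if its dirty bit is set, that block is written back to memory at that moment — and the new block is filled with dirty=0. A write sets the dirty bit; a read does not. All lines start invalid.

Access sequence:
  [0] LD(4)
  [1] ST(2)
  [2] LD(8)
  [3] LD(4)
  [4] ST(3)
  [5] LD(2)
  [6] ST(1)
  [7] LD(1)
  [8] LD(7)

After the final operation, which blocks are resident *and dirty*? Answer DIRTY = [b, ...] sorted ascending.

DIRTY = [3]

0: R B4 → L1 miss [-]
1: W B2 → L2 miss [D]
2: R B8 → L2 miss wb→B2 [-]
3: R B4 → L1 hit [-]
4: W B3 → L0 miss [D]
5: R B2 → L2 miss [-]
6: W B1 → L1 miss [D]
7: R B1 → L1 hit [D]
8: R B7 → L1 miss wb→B1 [-]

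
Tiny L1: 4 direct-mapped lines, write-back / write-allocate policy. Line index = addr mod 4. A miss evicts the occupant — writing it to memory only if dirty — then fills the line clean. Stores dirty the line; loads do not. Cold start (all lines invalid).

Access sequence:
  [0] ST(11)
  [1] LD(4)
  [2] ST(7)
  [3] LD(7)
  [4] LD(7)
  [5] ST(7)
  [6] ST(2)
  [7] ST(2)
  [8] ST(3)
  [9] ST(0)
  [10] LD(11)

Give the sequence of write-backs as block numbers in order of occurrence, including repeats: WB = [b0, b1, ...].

  0 | W B11 → L3 miss [D]
  1 | R B4 → L0 miss [-]
  2 | W B7 → L3 miss wb→B11 [D]
  3 | R B7 → L3 hit [D]
  4 | R B7 → L3 hit [D]
  5 | W B7 → L3 hit [D]
  6 | W B2 → L2 miss [D]
  7 | W B2 → L2 hit [D]
  8 | W B3 → L3 miss wb→B7 [D]
  9 | W B0 → L0 miss [D]
  10 | R B11 → L3 miss wb→B3 [-]

WB = [11, 7, 3]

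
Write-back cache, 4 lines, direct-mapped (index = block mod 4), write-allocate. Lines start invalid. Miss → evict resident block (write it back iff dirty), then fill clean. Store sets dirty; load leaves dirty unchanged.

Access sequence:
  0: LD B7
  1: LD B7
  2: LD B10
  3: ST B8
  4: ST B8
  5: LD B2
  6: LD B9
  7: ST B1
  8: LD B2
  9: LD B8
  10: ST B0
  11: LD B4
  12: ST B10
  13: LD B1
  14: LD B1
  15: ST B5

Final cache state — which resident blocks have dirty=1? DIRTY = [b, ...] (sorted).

0: R B7 -> L3 miss  d=-]
1: R B7 -> L3 hit  d=-]
2: R B10 -> L2 miss  d=-]
3: W B8 -> L0 miss  d=D]
4: W B8 -> L0 hit  d=D]
5: R B2 -> L2 miss  d=-]
6: R B9 -> L1 miss  d=-]
7: W B1 -> L1 miss  d=D]
8: R B2 -> L2 hit  d=-]
9: R B8 -> L0 hit  d=D]
10: W B0 -> L0 miss wb->B8  d=D]
11: R B4 -> L0 miss wb->B0  d=-]
12: W B10 -> L2 miss  d=D]
13: R B1 -> L1 hit  d=D]
14: R B1 -> L1 hit  d=D]
15: W B5 -> L1 miss wb->B1  d=D]

DIRTY = [5, 10]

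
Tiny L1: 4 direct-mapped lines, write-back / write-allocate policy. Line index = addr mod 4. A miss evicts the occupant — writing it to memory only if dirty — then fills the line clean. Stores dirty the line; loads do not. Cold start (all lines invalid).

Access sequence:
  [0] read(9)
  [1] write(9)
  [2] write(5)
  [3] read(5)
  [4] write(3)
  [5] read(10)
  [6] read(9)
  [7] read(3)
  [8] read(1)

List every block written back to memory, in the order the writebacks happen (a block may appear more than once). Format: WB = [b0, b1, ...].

WB = [9, 5]

0: R B9 -> L1 miss  d=-]
1: W B9 -> L1 hit  d=D]
2: W B5 -> L1 miss wb->B9  d=D]
3: R B5 -> L1 hit  d=D]
4: W B3 -> L3 miss  d=D]
5: R B10 -> L2 miss  d=-]
6: R B9 -> L1 miss wb->B5  d=-]
7: R B3 -> L3 hit  d=D]
8: R B1 -> L1 miss  d=-]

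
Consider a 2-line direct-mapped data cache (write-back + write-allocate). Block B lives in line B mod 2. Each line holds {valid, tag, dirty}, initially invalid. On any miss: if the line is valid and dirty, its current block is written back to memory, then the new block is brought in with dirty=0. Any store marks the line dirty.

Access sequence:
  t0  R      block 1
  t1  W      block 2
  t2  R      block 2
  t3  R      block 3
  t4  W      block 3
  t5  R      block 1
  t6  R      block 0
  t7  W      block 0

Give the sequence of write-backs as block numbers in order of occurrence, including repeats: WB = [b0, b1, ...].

0: R B1 → L1 miss [-]
1: W B2 → L0 miss [D]
2: R B2 → L0 hit [D]
3: R B3 → L1 miss [-]
4: W B3 → L1 hit [D]
5: R B1 → L1 miss wb→B3 [-]
6: R B0 → L0 miss wb→B2 [-]
7: W B0 → L0 hit [D]

WB = [3, 2]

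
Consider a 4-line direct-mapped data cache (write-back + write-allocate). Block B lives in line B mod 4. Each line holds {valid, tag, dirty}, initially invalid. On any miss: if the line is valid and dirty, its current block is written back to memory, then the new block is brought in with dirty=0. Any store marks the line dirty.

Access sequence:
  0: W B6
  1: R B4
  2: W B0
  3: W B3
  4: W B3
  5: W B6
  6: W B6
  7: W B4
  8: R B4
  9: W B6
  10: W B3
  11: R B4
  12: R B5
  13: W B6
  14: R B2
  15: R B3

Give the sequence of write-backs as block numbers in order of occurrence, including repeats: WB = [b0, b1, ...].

0: W B6 → L2 miss [D]
1: R B4 → L0 miss [-]
2: W B0 → L0 miss [D]
3: W B3 → L3 miss [D]
4: W B3 → L3 hit [D]
5: W B6 → L2 hit [D]
6: W B6 → L2 hit [D]
7: W B4 → L0 miss wb→B0 [D]
8: R B4 → L0 hit [D]
9: W B6 → L2 hit [D]
10: W B3 → L3 hit [D]
11: R B4 → L0 hit [D]
12: R B5 → L1 miss [-]
13: W B6 → L2 hit [D]
14: R B2 → L2 miss wb→B6 [-]
15: R B3 → L3 hit [D]

WB = [0, 6]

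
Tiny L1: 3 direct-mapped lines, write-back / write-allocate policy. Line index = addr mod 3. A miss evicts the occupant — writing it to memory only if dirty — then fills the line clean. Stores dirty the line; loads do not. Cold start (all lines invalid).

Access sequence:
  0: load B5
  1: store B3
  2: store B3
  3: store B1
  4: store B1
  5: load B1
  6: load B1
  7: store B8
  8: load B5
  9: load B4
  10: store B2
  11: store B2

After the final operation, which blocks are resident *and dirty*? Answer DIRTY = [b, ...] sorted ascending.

DIRTY = [2, 3]

  0 | R B5 → L2 miss [-]
  1 | W B3 → L0 miss [D]
  2 | W B3 → L0 hit [D]
  3 | W B1 → L1 miss [D]
  4 | W B1 → L1 hit [D]
  5 | R B1 → L1 hit [D]
  6 | R B1 → L1 hit [D]
  7 | W B8 → L2 miss [D]
  8 | R B5 → L2 miss wb→B8 [-]
  9 | R B4 → L1 miss wb→B1 [-]
  10 | W B2 → L2 miss [D]
  11 | W B2 → L2 hit [D]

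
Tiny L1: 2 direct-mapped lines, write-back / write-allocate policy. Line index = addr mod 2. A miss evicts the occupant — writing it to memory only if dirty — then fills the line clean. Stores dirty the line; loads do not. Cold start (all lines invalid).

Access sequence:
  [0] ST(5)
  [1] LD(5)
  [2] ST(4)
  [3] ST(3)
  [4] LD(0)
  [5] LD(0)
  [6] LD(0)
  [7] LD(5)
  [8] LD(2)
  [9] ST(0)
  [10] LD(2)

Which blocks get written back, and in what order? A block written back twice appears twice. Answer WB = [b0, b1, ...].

  0 | W B5 → L1 miss [D]
  1 | R B5 → L1 hit [D]
  2 | W B4 → L0 miss [D]
  3 | W B3 → L1 miss wb→B5 [D]
  4 | R B0 → L0 miss wb→B4 [-]
  5 | R B0 → L0 hit [-]
  6 | R B0 → L0 hit [-]
  7 | R B5 → L1 miss wb→B3 [-]
  8 | R B2 → L0 miss [-]
  9 | W B0 → L0 miss [D]
  10 | R B2 → L0 miss wb→B0 [-]

WB = [5, 4, 3, 0]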